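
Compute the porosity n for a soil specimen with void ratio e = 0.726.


Using the relation n = e / (1 + e)
n = 0.726 / (1 + 0.726)
n = 0.726 / 1.726
n = 0.4206


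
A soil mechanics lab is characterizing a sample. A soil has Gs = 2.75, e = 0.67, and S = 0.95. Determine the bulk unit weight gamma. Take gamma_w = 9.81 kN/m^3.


Using gamma = gamma_w * (Gs + S*e) / (1 + e)
Numerator: Gs + S*e = 2.75 + 0.95*0.67 = 3.3865
Denominator: 1 + e = 1 + 0.67 = 1.67
gamma = 9.81 * 3.3865 / 1.67
gamma = 19.893 kN/m^3


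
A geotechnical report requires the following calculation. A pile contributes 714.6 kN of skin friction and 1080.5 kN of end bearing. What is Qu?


Using Qu = Qf + Qb
Qu = 714.6 + 1080.5
Qu = 1795.1 kN


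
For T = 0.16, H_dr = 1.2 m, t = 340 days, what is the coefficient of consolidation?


Using cv = T * H_dr^2 / t
H_dr^2 = 1.2^2 = 1.44
cv = 0.16 * 1.44 / 340
cv = 0.00068 m^2/day


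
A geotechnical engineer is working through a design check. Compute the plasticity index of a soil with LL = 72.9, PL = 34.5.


Result: 38.4

Derivation:
Using PI = LL - PL
PI = 72.9 - 34.5
PI = 38.4


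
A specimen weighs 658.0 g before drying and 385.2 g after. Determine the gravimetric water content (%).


Using w = (m_wet - m_dry) / m_dry * 100
m_wet - m_dry = 658.0 - 385.2 = 272.8 g
w = 272.8 / 385.2 * 100
w = 70.82 %


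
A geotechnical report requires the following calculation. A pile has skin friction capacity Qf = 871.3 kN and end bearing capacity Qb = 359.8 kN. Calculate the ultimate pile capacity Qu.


Result: 1231.1 kN

Derivation:
Using Qu = Qf + Qb
Qu = 871.3 + 359.8
Qu = 1231.1 kN


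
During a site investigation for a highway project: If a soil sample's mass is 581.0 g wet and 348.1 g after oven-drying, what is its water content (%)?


Using w = (m_wet - m_dry) / m_dry * 100
m_wet - m_dry = 581.0 - 348.1 = 232.9 g
w = 232.9 / 348.1 * 100
w = 66.91 %


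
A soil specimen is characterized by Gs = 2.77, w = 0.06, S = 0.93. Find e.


Using the relation e = Gs * w / S
e = 2.77 * 0.06 / 0.93
e = 0.1787


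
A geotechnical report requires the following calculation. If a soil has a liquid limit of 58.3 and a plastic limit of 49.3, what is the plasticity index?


Result: 9.0

Derivation:
Using PI = LL - PL
PI = 58.3 - 49.3
PI = 9.0


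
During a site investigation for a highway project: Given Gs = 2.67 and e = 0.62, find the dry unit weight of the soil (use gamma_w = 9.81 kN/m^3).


Result: 16.168 kN/m^3

Derivation:
Using gamma_d = Gs * gamma_w / (1 + e)
gamma_d = 2.67 * 9.81 / (1 + 0.62)
gamma_d = 2.67 * 9.81 / 1.62
gamma_d = 16.168 kN/m^3


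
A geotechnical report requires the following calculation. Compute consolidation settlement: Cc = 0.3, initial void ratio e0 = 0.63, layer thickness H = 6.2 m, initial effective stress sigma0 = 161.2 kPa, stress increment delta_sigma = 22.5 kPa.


Using Sc = Cc * H / (1 + e0) * log10((sigma0 + delta_sigma) / sigma0)
Stress ratio = (161.2 + 22.5) / 161.2 = 1.13958
log10(1.13958) = 0.0567441
Cc * H / (1 + e0) = 0.3 * 6.2 / (1 + 0.63) = 1.1411
Sc = 1.1411 * 0.0567441
Sc = 0.0648 m


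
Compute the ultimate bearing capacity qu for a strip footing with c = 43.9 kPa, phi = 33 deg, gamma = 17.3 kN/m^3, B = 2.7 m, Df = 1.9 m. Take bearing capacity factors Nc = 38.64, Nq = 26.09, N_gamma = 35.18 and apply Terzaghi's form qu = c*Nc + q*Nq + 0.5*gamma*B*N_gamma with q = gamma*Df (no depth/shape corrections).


Compute qu = c*Nc + gamma*Df*Nq + 0.5*gamma*B*N_gamma
Term 1: 43.9 * 38.64 = 1696.296
Term 2: 17.3 * 1.9 * 26.09 = 857.5783
Term 3: 0.5 * 17.3 * 2.7 * 35.18 = 821.6289
qu = 1696.296 + 857.5783 + 821.6289
qu = 3375.5 kPa


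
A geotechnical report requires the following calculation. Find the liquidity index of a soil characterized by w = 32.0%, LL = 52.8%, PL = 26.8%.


Result: 0.2

Derivation:
First compute the plasticity index:
PI = LL - PL = 52.8 - 26.8 = 26.0
Then compute the liquidity index:
LI = (w - PL) / PI
LI = (32.0 - 26.8) / 26.0
LI = 0.2


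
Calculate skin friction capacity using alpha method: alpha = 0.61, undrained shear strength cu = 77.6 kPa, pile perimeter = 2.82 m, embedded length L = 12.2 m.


Result: 1628.55 kN

Derivation:
Using Qs = alpha * cu * perimeter * L
Qs = 0.61 * 77.6 * 2.82 * 12.2
Qs = 1628.55 kN


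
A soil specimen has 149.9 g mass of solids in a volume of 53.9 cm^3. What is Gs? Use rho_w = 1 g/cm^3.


Using Gs = m_s / (V_s * rho_w)
Since rho_w = 1 g/cm^3:
Gs = 149.9 / 53.9
Gs = 2.781


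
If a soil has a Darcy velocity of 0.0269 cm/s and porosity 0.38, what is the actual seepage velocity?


Result: 0.07079 cm/s

Derivation:
Using v_s = v_d / n
v_s = 0.0269 / 0.38
v_s = 0.07079 cm/s


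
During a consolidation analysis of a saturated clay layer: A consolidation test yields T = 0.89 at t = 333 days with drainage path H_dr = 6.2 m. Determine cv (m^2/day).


Using cv = T * H_dr^2 / t
H_dr^2 = 6.2^2 = 38.44
cv = 0.89 * 38.44 / 333
cv = 0.10274 m^2/day


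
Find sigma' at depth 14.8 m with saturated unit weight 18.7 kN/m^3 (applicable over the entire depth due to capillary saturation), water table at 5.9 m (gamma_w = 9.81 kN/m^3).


Total stress = gamma_sat * depth
sigma = 18.7 * 14.8 = 276.76 kPa
Pore water pressure u = gamma_w * (depth - d_wt)
u = 9.81 * (14.8 - 5.9) = 87.309 kPa
Effective stress = sigma - u
sigma' = 276.76 - 87.309 = 189.45 kPa


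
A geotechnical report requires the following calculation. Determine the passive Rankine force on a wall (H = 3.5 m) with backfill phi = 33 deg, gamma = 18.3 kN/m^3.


Result: 380.21 kN/m

Derivation:
Compute passive earth pressure coefficient:
Kp = tan^2(45 + phi/2) = tan^2(61.5) = 3.39212
Compute passive force:
Pp = 0.5 * Kp * gamma * H^2
Pp = 0.5 * 3.39212 * 18.3 * 3.5^2
Pp = 380.21 kN/m


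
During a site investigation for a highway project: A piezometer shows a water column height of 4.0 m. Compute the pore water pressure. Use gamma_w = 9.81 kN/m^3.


Using u = gamma_w * h_w
u = 9.81 * 4.0
u = 39.24 kPa


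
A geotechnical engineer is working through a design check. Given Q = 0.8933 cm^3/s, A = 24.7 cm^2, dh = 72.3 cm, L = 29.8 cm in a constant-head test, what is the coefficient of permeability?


Compute hydraulic gradient:
i = dh / L = 72.3 / 29.8 = 2.42617
Then apply Darcy's law:
k = Q / (A * i)
k = 0.8933 / (24.7 * 2.42617)
k = 0.8933 / 59.9265
k = 0.014907 cm/s


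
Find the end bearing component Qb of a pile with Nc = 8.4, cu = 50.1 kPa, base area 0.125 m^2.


Result: 52.61 kN

Derivation:
Using Qb = Nc * cu * Ab
Qb = 8.4 * 50.1 * 0.125
Qb = 52.61 kN


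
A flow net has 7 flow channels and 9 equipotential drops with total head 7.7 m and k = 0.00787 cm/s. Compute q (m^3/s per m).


Result: 0.0004713 m^3/s per m

Derivation:
Convert k to m/s for unit consistency with H:
k = 0.00787 cm/s = 0.00787 / 100 m/s = 7.87e-05 m/s
Using q = k * H * Nf / Nd
Nf / Nd = 7 / 9 = 0.7778
q = 7.87e-05 * 7.7 * 0.7778
q = 0.0004713 m^3/s per m


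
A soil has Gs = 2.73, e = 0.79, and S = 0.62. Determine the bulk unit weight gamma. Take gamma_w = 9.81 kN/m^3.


Using gamma = gamma_w * (Gs + S*e) / (1 + e)
Numerator: Gs + S*e = 2.73 + 0.62*0.79 = 3.2198
Denominator: 1 + e = 1 + 0.79 = 1.79
gamma = 9.81 * 3.2198 / 1.79
gamma = 17.646 kN/m^3


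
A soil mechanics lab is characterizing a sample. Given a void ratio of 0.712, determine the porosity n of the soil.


Result: 0.4159

Derivation:
Using the relation n = e / (1 + e)
n = 0.712 / (1 + 0.712)
n = 0.712 / 1.712
n = 0.4159


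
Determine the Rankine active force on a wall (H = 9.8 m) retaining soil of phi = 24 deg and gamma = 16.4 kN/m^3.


Compute active earth pressure coefficient:
Ka = tan^2(45 - phi/2) = tan^2(33.0) = 0.42173
Compute active force:
Pa = 0.5 * Ka * gamma * H^2
Pa = 0.5 * 0.42173 * 16.4 * 9.8^2
Pa = 332.12 kN/m


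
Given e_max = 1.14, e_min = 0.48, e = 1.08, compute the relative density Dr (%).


Result: 9.09 %

Derivation:
Using Dr = (e_max - e) / (e_max - e_min) * 100
e_max - e = 1.14 - 1.08 = 0.06
e_max - e_min = 1.14 - 0.48 = 0.66
Dr = 0.06 / 0.66 * 100
Dr = 9.09 %


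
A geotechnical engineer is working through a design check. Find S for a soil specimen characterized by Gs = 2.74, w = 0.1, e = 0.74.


Using S = Gs * w / e
S = 2.74 * 0.1 / 0.74
S = 0.3703


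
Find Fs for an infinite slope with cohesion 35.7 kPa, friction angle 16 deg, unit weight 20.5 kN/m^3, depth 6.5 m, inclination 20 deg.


Using Fs = c / (gamma*H*sin(beta)*cos(beta)) + tan(phi)/tan(beta)
Cohesion contribution = 35.7 / (20.5*6.5*sin(20)*cos(20))
Cohesion contribution = 0.833611
Friction contribution = tan(16)/tan(20) = 0.787826
Fs = 0.833611 + 0.787826
Fs = 1.621


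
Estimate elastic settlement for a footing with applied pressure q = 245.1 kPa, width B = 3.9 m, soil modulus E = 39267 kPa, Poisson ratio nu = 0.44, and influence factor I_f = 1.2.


Result: 23.557 mm

Derivation:
Using Se = q * B * (1 - nu^2) * I_f / E
1 - nu^2 = 1 - 0.44^2 = 0.8064
Se = 245.1 * 3.9 * 0.8064 * 1.2 / 39267
Se = 0.023557 m
Convert to mm: Se = 0.023557 * 1000 = 23.557 mm


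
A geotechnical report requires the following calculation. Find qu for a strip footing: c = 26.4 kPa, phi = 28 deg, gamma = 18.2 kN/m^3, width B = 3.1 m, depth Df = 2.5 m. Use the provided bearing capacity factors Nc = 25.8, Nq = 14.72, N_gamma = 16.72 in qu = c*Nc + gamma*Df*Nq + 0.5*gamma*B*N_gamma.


Result: 1822.55 kPa

Derivation:
Compute qu = c*Nc + gamma*Df*Nq + 0.5*gamma*B*N_gamma
Term 1: 26.4 * 25.8 = 681.12
Term 2: 18.2 * 2.5 * 14.72 = 669.76
Term 3: 0.5 * 18.2 * 3.1 * 16.72 = 471.6712
qu = 681.12 + 669.76 + 471.6712
qu = 1822.55 kPa


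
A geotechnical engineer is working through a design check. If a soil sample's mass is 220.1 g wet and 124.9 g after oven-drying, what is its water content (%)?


Using w = (m_wet - m_dry) / m_dry * 100
m_wet - m_dry = 220.1 - 124.9 = 95.2 g
w = 95.2 / 124.9 * 100
w = 76.22 %


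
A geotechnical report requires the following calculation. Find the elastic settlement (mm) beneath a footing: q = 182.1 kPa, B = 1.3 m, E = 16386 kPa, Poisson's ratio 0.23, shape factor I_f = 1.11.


Using Se = q * B * (1 - nu^2) * I_f / E
1 - nu^2 = 1 - 0.23^2 = 0.9471
Se = 182.1 * 1.3 * 0.9471 * 1.11 / 16386
Se = 0.015188 m
Convert to mm: Se = 0.015188 * 1000 = 15.188 mm


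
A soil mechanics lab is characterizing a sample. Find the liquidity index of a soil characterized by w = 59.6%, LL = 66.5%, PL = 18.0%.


First compute the plasticity index:
PI = LL - PL = 66.5 - 18.0 = 48.5
Then compute the liquidity index:
LI = (w - PL) / PI
LI = (59.6 - 18.0) / 48.5
LI = 0.858


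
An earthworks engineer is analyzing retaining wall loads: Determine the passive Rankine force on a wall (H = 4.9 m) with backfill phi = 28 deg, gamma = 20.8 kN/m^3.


Compute passive earth pressure coefficient:
Kp = tan^2(45 + phi/2) = tan^2(59.0) = 2.769826
Compute passive force:
Pp = 0.5 * Kp * gamma * H^2
Pp = 0.5 * 2.769826 * 20.8 * 4.9^2
Pp = 691.64 kN/m


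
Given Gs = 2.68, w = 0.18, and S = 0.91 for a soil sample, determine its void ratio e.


Using the relation e = Gs * w / S
e = 2.68 * 0.18 / 0.91
e = 0.5301


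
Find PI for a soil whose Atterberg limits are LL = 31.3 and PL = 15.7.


Result: 15.6

Derivation:
Using PI = LL - PL
PI = 31.3 - 15.7
PI = 15.6


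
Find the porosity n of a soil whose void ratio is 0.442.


Using the relation n = e / (1 + e)
n = 0.442 / (1 + 0.442)
n = 0.442 / 1.442
n = 0.3065


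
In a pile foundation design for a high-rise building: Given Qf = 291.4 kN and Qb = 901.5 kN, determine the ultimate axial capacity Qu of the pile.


Result: 1192.9 kN

Derivation:
Using Qu = Qf + Qb
Qu = 291.4 + 901.5
Qu = 1192.9 kN


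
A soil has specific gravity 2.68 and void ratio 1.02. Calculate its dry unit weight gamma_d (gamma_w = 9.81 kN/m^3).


Result: 13.015 kN/m^3

Derivation:
Using gamma_d = Gs * gamma_w / (1 + e)
gamma_d = 2.68 * 9.81 / (1 + 1.02)
gamma_d = 2.68 * 9.81 / 2.02
gamma_d = 13.015 kN/m^3


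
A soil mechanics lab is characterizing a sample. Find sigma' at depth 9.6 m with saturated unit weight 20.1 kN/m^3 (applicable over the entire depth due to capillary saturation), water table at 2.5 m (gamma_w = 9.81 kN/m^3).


Total stress = gamma_sat * depth
sigma = 20.1 * 9.6 = 192.96 kPa
Pore water pressure u = gamma_w * (depth - d_wt)
u = 9.81 * (9.6 - 2.5) = 69.651 kPa
Effective stress = sigma - u
sigma' = 192.96 - 69.651 = 123.31 kPa


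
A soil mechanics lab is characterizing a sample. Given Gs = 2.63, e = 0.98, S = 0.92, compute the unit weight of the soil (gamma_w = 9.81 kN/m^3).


Using gamma = gamma_w * (Gs + S*e) / (1 + e)
Numerator: Gs + S*e = 2.63 + 0.92*0.98 = 3.5316
Denominator: 1 + e = 1 + 0.98 = 1.98
gamma = 9.81 * 3.5316 / 1.98
gamma = 17.497 kN/m^3


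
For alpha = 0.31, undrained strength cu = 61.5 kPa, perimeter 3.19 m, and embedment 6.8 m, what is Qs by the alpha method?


Result: 413.56 kN

Derivation:
Using Qs = alpha * cu * perimeter * L
Qs = 0.31 * 61.5 * 3.19 * 6.8
Qs = 413.56 kN


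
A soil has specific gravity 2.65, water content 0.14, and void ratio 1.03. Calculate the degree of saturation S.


Using S = Gs * w / e
S = 2.65 * 0.14 / 1.03
S = 0.3602


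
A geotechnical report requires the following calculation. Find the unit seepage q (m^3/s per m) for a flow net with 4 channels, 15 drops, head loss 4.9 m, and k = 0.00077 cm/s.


Convert k to m/s for unit consistency with H:
k = 0.00077 cm/s = 0.00077 / 100 m/s = 7.7e-06 m/s
Using q = k * H * Nf / Nd
Nf / Nd = 4 / 15 = 0.2667
q = 7.7e-06 * 4.9 * 0.2667
q = 1.006e-05 m^3/s per m


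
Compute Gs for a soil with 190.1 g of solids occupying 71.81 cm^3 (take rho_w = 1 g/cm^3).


Using Gs = m_s / (V_s * rho_w)
Since rho_w = 1 g/cm^3:
Gs = 190.1 / 71.81
Gs = 2.647


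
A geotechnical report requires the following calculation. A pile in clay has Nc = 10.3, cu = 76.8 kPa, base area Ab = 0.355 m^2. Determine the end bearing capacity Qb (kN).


Using Qb = Nc * cu * Ab
Qb = 10.3 * 76.8 * 0.355
Qb = 280.82 kN


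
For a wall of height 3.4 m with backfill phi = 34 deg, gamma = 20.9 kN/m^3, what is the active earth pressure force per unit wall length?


Compute active earth pressure coefficient:
Ka = tan^2(45 - phi/2) = tan^2(28.0) = 0.282715
Compute active force:
Pa = 0.5 * Ka * gamma * H^2
Pa = 0.5 * 0.282715 * 20.9 * 3.4^2
Pa = 34.15 kN/m


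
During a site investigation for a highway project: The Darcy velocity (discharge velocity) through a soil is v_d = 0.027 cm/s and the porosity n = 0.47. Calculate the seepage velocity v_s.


Result: 0.05745 cm/s

Derivation:
Using v_s = v_d / n
v_s = 0.027 / 0.47
v_s = 0.05745 cm/s


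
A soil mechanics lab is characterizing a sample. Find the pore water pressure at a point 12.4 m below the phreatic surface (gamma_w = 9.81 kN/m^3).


Result: 121.64 kPa

Derivation:
Using u = gamma_w * h_w
u = 9.81 * 12.4
u = 121.64 kPa


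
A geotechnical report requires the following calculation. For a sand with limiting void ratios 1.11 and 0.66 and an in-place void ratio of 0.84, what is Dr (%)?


Result: 60.0 %

Derivation:
Using Dr = (e_max - e) / (e_max - e_min) * 100
e_max - e = 1.11 - 0.84 = 0.27
e_max - e_min = 1.11 - 0.66 = 0.45
Dr = 0.27 / 0.45 * 100
Dr = 60.0 %


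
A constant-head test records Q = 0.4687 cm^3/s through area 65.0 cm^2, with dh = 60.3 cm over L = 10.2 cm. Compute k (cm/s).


Result: 0.00122 cm/s

Derivation:
Compute hydraulic gradient:
i = dh / L = 60.3 / 10.2 = 5.91176
Then apply Darcy's law:
k = Q / (A * i)
k = 0.4687 / (65.0 * 5.91176)
k = 0.4687 / 384.265
k = 0.00122 cm/s


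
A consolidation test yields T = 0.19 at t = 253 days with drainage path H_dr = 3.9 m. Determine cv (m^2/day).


Result: 0.01142 m^2/day

Derivation:
Using cv = T * H_dr^2 / t
H_dr^2 = 3.9^2 = 15.21
cv = 0.19 * 15.21 / 253
cv = 0.01142 m^2/day


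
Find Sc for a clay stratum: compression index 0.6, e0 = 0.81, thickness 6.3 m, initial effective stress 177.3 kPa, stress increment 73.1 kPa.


Result: 0.3131 m

Derivation:
Using Sc = Cc * H / (1 + e0) * log10((sigma0 + delta_sigma) / sigma0)
Stress ratio = (177.3 + 73.1) / 177.3 = 1.4123
log10(1.4123) = 0.149926
Cc * H / (1 + e0) = 0.6 * 6.3 / (1 + 0.81) = 2.0884
Sc = 2.0884 * 0.149926
Sc = 0.3131 m


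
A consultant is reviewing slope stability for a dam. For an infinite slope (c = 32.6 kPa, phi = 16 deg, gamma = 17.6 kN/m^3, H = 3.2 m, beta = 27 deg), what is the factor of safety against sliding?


Using Fs = c / (gamma*H*sin(beta)*cos(beta)) + tan(phi)/tan(beta)
Cohesion contribution = 32.6 / (17.6*3.2*sin(27)*cos(27))
Cohesion contribution = 1.43096
Friction contribution = tan(16)/tan(27) = 0.56277
Fs = 1.43096 + 0.56277
Fs = 1.994


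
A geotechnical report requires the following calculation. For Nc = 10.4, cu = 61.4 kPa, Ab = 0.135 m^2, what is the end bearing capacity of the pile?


Result: 86.21 kN

Derivation:
Using Qb = Nc * cu * Ab
Qb = 10.4 * 61.4 * 0.135
Qb = 86.21 kN


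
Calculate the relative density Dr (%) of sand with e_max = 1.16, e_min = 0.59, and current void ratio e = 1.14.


Using Dr = (e_max - e) / (e_max - e_min) * 100
e_max - e = 1.16 - 1.14 = 0.02
e_max - e_min = 1.16 - 0.59 = 0.57
Dr = 0.02 / 0.57 * 100
Dr = 3.51 %


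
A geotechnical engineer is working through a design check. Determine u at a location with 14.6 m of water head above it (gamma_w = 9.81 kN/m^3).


Using u = gamma_w * h_w
u = 9.81 * 14.6
u = 143.23 kPa


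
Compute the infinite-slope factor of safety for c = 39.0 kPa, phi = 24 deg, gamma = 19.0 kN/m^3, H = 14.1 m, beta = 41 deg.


Using Fs = c / (gamma*H*sin(beta)*cos(beta)) + tan(phi)/tan(beta)
Cohesion contribution = 39.0 / (19.0*14.1*sin(41)*cos(41))
Cohesion contribution = 0.294015
Friction contribution = tan(24)/tan(41) = 0.512177
Fs = 0.294015 + 0.512177
Fs = 0.806


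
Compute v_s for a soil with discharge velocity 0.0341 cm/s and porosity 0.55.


Result: 0.062 cm/s

Derivation:
Using v_s = v_d / n
v_s = 0.0341 / 0.55
v_s = 0.062 cm/s


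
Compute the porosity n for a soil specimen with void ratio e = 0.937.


Result: 0.4837

Derivation:
Using the relation n = e / (1 + e)
n = 0.937 / (1 + 0.937)
n = 0.937 / 1.937
n = 0.4837


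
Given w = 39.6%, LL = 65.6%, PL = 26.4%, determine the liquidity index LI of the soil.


First compute the plasticity index:
PI = LL - PL = 65.6 - 26.4 = 39.2
Then compute the liquidity index:
LI = (w - PL) / PI
LI = (39.6 - 26.4) / 39.2
LI = 0.337


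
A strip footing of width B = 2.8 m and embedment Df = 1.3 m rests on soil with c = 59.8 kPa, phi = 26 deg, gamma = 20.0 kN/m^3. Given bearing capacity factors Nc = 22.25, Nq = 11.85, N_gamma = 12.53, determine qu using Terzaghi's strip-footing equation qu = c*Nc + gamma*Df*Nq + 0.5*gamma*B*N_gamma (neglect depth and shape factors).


Result: 1989.49 kPa

Derivation:
Compute qu = c*Nc + gamma*Df*Nq + 0.5*gamma*B*N_gamma
Term 1: 59.8 * 22.25 = 1330.55
Term 2: 20.0 * 1.3 * 11.85 = 308.1
Term 3: 0.5 * 20.0 * 2.8 * 12.53 = 350.84
qu = 1330.55 + 308.1 + 350.84
qu = 1989.49 kPa


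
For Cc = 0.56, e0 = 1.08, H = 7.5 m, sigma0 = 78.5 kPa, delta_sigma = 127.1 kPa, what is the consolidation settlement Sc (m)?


Using Sc = Cc * H / (1 + e0) * log10((sigma0 + delta_sigma) / sigma0)
Stress ratio = (78.5 + 127.1) / 78.5 = 2.61911
log10(2.61911) = 0.418153
Cc * H / (1 + e0) = 0.56 * 7.5 / (1 + 1.08) = 2.01923
Sc = 2.01923 * 0.418153
Sc = 0.8443 m


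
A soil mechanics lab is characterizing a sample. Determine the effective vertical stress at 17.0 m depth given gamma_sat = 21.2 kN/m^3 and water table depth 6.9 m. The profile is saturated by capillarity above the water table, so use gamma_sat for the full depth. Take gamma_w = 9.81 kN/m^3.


Result: 261.32 kPa

Derivation:
Total stress = gamma_sat * depth
sigma = 21.2 * 17.0 = 360.4 kPa
Pore water pressure u = gamma_w * (depth - d_wt)
u = 9.81 * (17.0 - 6.9) = 99.081 kPa
Effective stress = sigma - u
sigma' = 360.4 - 99.081 = 261.32 kPa


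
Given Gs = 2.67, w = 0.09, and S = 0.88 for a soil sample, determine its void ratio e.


Using the relation e = Gs * w / S
e = 2.67 * 0.09 / 0.88
e = 0.2731


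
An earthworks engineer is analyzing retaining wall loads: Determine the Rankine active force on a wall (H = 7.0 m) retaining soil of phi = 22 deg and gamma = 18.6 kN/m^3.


Compute active earth pressure coefficient:
Ka = tan^2(45 - phi/2) = tan^2(34.0) = 0.454962
Compute active force:
Pa = 0.5 * Ka * gamma * H^2
Pa = 0.5 * 0.454962 * 18.6 * 7.0^2
Pa = 207.33 kN/m


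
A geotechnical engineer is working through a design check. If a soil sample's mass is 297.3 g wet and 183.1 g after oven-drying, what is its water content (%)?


Result: 62.37 %

Derivation:
Using w = (m_wet - m_dry) / m_dry * 100
m_wet - m_dry = 297.3 - 183.1 = 114.2 g
w = 114.2 / 183.1 * 100
w = 62.37 %


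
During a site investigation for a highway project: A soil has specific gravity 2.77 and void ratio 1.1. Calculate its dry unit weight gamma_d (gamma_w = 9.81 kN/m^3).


Using gamma_d = Gs * gamma_w / (1 + e)
gamma_d = 2.77 * 9.81 / (1 + 1.1)
gamma_d = 2.77 * 9.81 / 2.1
gamma_d = 12.94 kN/m^3


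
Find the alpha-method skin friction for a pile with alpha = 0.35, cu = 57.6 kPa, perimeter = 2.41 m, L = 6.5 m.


Using Qs = alpha * cu * perimeter * L
Qs = 0.35 * 57.6 * 2.41 * 6.5
Qs = 315.81 kN


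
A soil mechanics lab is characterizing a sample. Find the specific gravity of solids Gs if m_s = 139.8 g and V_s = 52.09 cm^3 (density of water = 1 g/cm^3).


Using Gs = m_s / (V_s * rho_w)
Since rho_w = 1 g/cm^3:
Gs = 139.8 / 52.09
Gs = 2.684


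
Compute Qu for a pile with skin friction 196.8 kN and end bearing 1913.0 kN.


Using Qu = Qf + Qb
Qu = 196.8 + 1913.0
Qu = 2109.8 kN


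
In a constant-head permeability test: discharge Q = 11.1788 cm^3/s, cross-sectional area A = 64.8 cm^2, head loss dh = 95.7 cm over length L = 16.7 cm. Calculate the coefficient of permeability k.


Compute hydraulic gradient:
i = dh / L = 95.7 / 16.7 = 5.73054
Then apply Darcy's law:
k = Q / (A * i)
k = 11.1788 / (64.8 * 5.73054)
k = 11.1788 / 371.339
k = 0.030104 cm/s


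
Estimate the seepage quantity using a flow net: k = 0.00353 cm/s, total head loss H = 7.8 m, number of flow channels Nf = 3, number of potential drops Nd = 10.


Result: 8.26e-05 m^3/s per m

Derivation:
Convert k to m/s for unit consistency with H:
k = 0.00353 cm/s = 0.00353 / 100 m/s = 3.53e-05 m/s
Using q = k * H * Nf / Nd
Nf / Nd = 3 / 10 = 0.3
q = 3.53e-05 * 7.8 * 0.3
q = 8.26e-05 m^3/s per m


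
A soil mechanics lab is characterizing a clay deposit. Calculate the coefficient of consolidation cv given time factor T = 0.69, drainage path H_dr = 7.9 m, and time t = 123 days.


Using cv = T * H_dr^2 / t
H_dr^2 = 7.9^2 = 62.41
cv = 0.69 * 62.41 / 123
cv = 0.3501 m^2/day


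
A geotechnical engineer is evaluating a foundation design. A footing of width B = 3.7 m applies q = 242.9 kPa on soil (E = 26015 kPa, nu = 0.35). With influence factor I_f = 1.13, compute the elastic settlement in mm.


Using Se = q * B * (1 - nu^2) * I_f / E
1 - nu^2 = 1 - 0.35^2 = 0.8775
Se = 242.9 * 3.7 * 0.8775 * 1.13 / 26015
Se = 0.034256 m
Convert to mm: Se = 0.034256 * 1000 = 34.256 mm


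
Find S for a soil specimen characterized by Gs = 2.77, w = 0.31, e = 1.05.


Result: 0.8178

Derivation:
Using S = Gs * w / e
S = 2.77 * 0.31 / 1.05
S = 0.8178


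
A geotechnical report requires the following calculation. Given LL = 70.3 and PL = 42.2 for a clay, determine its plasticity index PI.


Result: 28.1

Derivation:
Using PI = LL - PL
PI = 70.3 - 42.2
PI = 28.1


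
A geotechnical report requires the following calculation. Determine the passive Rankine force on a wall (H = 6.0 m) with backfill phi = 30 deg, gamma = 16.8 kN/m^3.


Result: 907.2 kN/m

Derivation:
Compute passive earth pressure coefficient:
Kp = tan^2(45 + phi/2) = tan^2(60.0) = 3
Compute passive force:
Pp = 0.5 * Kp * gamma * H^2
Pp = 0.5 * 3 * 16.8 * 6.0^2
Pp = 907.2 kN/m


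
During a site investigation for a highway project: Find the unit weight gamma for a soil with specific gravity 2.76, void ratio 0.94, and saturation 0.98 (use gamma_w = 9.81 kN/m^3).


Using gamma = gamma_w * (Gs + S*e) / (1 + e)
Numerator: Gs + S*e = 2.76 + 0.98*0.94 = 3.6812
Denominator: 1 + e = 1 + 0.94 = 1.94
gamma = 9.81 * 3.6812 / 1.94
gamma = 18.615 kN/m^3


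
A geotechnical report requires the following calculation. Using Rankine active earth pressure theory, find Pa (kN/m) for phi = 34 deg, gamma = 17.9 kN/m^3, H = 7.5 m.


Compute active earth pressure coefficient:
Ka = tan^2(45 - phi/2) = tan^2(28.0) = 0.282715
Compute active force:
Pa = 0.5 * Ka * gamma * H^2
Pa = 0.5 * 0.282715 * 17.9 * 7.5^2
Pa = 142.33 kN/m


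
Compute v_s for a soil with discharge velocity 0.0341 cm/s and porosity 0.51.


Using v_s = v_d / n
v_s = 0.0341 / 0.51
v_s = 0.06686 cm/s


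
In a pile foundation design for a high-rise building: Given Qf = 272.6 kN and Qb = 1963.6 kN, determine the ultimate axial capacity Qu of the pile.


Result: 2236.2 kN

Derivation:
Using Qu = Qf + Qb
Qu = 272.6 + 1963.6
Qu = 2236.2 kN


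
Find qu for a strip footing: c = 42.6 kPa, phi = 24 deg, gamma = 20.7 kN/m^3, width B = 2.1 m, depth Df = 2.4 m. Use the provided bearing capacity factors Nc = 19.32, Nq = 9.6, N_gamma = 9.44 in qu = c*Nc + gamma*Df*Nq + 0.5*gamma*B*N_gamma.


Result: 1505.14 kPa

Derivation:
Compute qu = c*Nc + gamma*Df*Nq + 0.5*gamma*B*N_gamma
Term 1: 42.6 * 19.32 = 823.032
Term 2: 20.7 * 2.4 * 9.6 = 476.928
Term 3: 0.5 * 20.7 * 2.1 * 9.44 = 205.1784
qu = 823.032 + 476.928 + 205.1784
qu = 1505.14 kPa


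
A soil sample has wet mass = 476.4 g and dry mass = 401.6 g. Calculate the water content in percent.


Result: 18.63 %

Derivation:
Using w = (m_wet - m_dry) / m_dry * 100
m_wet - m_dry = 476.4 - 401.6 = 74.8 g
w = 74.8 / 401.6 * 100
w = 18.63 %


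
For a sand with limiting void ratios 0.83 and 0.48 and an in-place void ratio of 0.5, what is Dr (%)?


Using Dr = (e_max - e) / (e_max - e_min) * 100
e_max - e = 0.83 - 0.5 = 0.33
e_max - e_min = 0.83 - 0.48 = 0.35
Dr = 0.33 / 0.35 * 100
Dr = 94.29 %


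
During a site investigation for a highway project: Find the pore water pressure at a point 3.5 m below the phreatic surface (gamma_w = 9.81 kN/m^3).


Result: 34.34 kPa

Derivation:
Using u = gamma_w * h_w
u = 9.81 * 3.5
u = 34.34 kPa


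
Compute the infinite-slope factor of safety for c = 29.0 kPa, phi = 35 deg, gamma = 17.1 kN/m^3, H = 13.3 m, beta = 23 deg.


Using Fs = c / (gamma*H*sin(beta)*cos(beta)) + tan(phi)/tan(beta)
Cohesion contribution = 29.0 / (17.1*13.3*sin(23)*cos(23))
Cohesion contribution = 0.354524
Friction contribution = tan(35)/tan(23) = 1.64959
Fs = 0.354524 + 1.64959
Fs = 2.004


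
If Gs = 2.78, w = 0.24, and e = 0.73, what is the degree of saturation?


Using S = Gs * w / e
S = 2.78 * 0.24 / 0.73
S = 0.914


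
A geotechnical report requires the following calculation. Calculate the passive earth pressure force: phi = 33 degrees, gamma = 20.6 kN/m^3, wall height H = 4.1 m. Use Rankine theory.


Compute passive earth pressure coefficient:
Kp = tan^2(45 + phi/2) = tan^2(61.5) = 3.39212
Compute passive force:
Pp = 0.5 * Kp * gamma * H^2
Pp = 0.5 * 3.39212 * 20.6 * 4.1^2
Pp = 587.32 kN/m


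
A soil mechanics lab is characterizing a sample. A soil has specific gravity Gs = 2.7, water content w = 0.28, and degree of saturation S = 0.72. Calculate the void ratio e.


Using the relation e = Gs * w / S
e = 2.7 * 0.28 / 0.72
e = 1.05


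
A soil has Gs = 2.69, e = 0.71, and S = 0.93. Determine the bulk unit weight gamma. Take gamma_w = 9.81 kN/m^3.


Using gamma = gamma_w * (Gs + S*e) / (1 + e)
Numerator: Gs + S*e = 2.69 + 0.93*0.71 = 3.3503
Denominator: 1 + e = 1 + 0.71 = 1.71
gamma = 9.81 * 3.3503 / 1.71
gamma = 19.22 kN/m^3


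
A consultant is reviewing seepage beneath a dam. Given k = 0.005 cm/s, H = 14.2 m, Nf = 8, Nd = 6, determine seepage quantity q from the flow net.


Result: 0.0009467 m^3/s per m

Derivation:
Convert k to m/s for unit consistency with H:
k = 0.005 cm/s = 0.005 / 100 m/s = 5e-05 m/s
Using q = k * H * Nf / Nd
Nf / Nd = 8 / 6 = 1.3333
q = 5e-05 * 14.2 * 1.3333
q = 0.0009467 m^3/s per m


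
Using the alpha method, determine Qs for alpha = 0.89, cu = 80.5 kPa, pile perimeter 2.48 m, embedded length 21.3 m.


Result: 3784.58 kN

Derivation:
Using Qs = alpha * cu * perimeter * L
Qs = 0.89 * 80.5 * 2.48 * 21.3
Qs = 3784.58 kN


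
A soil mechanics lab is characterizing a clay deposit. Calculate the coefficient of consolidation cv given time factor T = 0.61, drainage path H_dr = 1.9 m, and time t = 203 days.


Using cv = T * H_dr^2 / t
H_dr^2 = 1.9^2 = 3.61
cv = 0.61 * 3.61 / 203
cv = 0.01085 m^2/day


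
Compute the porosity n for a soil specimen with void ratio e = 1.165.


Using the relation n = e / (1 + e)
n = 1.165 / (1 + 1.165)
n = 1.165 / 2.165
n = 0.5381


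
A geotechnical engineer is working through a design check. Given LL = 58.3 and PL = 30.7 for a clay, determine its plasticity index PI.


Result: 27.6

Derivation:
Using PI = LL - PL
PI = 58.3 - 30.7
PI = 27.6


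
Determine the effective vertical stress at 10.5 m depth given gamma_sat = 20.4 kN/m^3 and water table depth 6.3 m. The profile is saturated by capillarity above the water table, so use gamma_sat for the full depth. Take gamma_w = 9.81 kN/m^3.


Total stress = gamma_sat * depth
sigma = 20.4 * 10.5 = 214.2 kPa
Pore water pressure u = gamma_w * (depth - d_wt)
u = 9.81 * (10.5 - 6.3) = 41.202 kPa
Effective stress = sigma - u
sigma' = 214.2 - 41.202 = 173.0 kPa


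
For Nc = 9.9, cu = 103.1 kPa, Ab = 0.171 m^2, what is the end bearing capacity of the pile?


Using Qb = Nc * cu * Ab
Qb = 9.9 * 103.1 * 0.171
Qb = 174.54 kN


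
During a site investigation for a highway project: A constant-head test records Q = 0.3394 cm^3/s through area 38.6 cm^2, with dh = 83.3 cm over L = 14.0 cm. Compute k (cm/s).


Result: 0.001478 cm/s

Derivation:
Compute hydraulic gradient:
i = dh / L = 83.3 / 14.0 = 5.95
Then apply Darcy's law:
k = Q / (A * i)
k = 0.3394 / (38.6 * 5.95)
k = 0.3394 / 229.67
k = 0.001478 cm/s


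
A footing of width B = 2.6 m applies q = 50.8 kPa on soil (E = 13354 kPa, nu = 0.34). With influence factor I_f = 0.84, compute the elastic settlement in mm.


Result: 7.348 mm

Derivation:
Using Se = q * B * (1 - nu^2) * I_f / E
1 - nu^2 = 1 - 0.34^2 = 0.8844
Se = 50.8 * 2.6 * 0.8844 * 0.84 / 13354
Se = 0.007348 m
Convert to mm: Se = 0.007348 * 1000 = 7.348 mm


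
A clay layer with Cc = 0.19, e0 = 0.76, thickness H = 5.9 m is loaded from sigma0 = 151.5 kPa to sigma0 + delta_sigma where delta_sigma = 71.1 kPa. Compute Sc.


Result: 0.1064 m

Derivation:
Using Sc = Cc * H / (1 + e0) * log10((sigma0 + delta_sigma) / sigma0)
Stress ratio = (151.5 + 71.1) / 151.5 = 1.46931
log10(1.46931) = 0.167113
Cc * H / (1 + e0) = 0.19 * 5.9 / (1 + 0.76) = 0.636932
Sc = 0.636932 * 0.167113
Sc = 0.1064 m


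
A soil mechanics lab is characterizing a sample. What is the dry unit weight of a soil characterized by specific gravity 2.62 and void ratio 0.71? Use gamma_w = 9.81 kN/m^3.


Using gamma_d = Gs * gamma_w / (1 + e)
gamma_d = 2.62 * 9.81 / (1 + 0.71)
gamma_d = 2.62 * 9.81 / 1.71
gamma_d = 15.031 kN/m^3


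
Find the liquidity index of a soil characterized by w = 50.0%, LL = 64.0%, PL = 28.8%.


Result: 0.602

Derivation:
First compute the plasticity index:
PI = LL - PL = 64.0 - 28.8 = 35.2
Then compute the liquidity index:
LI = (w - PL) / PI
LI = (50.0 - 28.8) / 35.2
LI = 0.602


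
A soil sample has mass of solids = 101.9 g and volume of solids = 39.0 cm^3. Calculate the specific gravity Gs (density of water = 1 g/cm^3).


Using Gs = m_s / (V_s * rho_w)
Since rho_w = 1 g/cm^3:
Gs = 101.9 / 39.0
Gs = 2.613


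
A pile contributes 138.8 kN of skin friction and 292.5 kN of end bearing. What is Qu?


Result: 431.3 kN

Derivation:
Using Qu = Qf + Qb
Qu = 138.8 + 292.5
Qu = 431.3 kN


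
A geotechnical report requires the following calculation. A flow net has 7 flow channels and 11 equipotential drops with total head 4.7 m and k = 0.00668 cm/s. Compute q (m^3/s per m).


Convert k to m/s for unit consistency with H:
k = 0.00668 cm/s = 0.00668 / 100 m/s = 6.68e-05 m/s
Using q = k * H * Nf / Nd
Nf / Nd = 7 / 11 = 0.6364
q = 6.68e-05 * 4.7 * 0.6364
q = 0.0001998 m^3/s per m


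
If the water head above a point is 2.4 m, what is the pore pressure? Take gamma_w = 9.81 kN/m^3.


Using u = gamma_w * h_w
u = 9.81 * 2.4
u = 23.54 kPa


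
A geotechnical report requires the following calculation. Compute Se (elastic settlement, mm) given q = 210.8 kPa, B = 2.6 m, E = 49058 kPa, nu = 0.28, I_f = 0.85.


Using Se = q * B * (1 - nu^2) * I_f / E
1 - nu^2 = 1 - 0.28^2 = 0.9216
Se = 210.8 * 2.6 * 0.9216 * 0.85 / 49058
Se = 0.008752 m
Convert to mm: Se = 0.008752 * 1000 = 8.752 mm


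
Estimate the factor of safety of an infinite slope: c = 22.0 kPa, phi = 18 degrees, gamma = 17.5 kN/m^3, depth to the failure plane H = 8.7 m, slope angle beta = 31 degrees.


Using Fs = c / (gamma*H*sin(beta)*cos(beta)) + tan(phi)/tan(beta)
Cohesion contribution = 22.0 / (17.5*8.7*sin(31)*cos(31))
Cohesion contribution = 0.327311
Friction contribution = tan(18)/tan(31) = 0.540757
Fs = 0.327311 + 0.540757
Fs = 0.868


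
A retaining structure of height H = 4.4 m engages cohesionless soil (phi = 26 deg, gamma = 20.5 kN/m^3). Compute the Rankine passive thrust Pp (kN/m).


Compute passive earth pressure coefficient:
Kp = tan^2(45 + phi/2) = tan^2(58.0) = 2.561071
Compute passive force:
Pp = 0.5 * Kp * gamma * H^2
Pp = 0.5 * 2.561071 * 20.5 * 4.4^2
Pp = 508.22 kN/m


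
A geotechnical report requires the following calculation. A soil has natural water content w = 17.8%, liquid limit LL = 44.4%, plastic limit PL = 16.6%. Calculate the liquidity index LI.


First compute the plasticity index:
PI = LL - PL = 44.4 - 16.6 = 27.8
Then compute the liquidity index:
LI = (w - PL) / PI
LI = (17.8 - 16.6) / 27.8
LI = 0.043


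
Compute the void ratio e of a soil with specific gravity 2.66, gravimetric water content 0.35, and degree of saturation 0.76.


Using the relation e = Gs * w / S
e = 2.66 * 0.35 / 0.76
e = 1.225


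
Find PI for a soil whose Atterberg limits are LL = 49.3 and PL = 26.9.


Using PI = LL - PL
PI = 49.3 - 26.9
PI = 22.4


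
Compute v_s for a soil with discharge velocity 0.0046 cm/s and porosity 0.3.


Result: 0.01533 cm/s

Derivation:
Using v_s = v_d / n
v_s = 0.0046 / 0.3
v_s = 0.01533 cm/s


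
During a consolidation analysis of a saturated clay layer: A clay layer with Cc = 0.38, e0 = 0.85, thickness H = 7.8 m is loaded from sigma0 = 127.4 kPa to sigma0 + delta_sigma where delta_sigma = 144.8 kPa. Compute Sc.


Using Sc = Cc * H / (1 + e0) * log10((sigma0 + delta_sigma) / sigma0)
Stress ratio = (127.4 + 144.8) / 127.4 = 2.13658
log10(2.13658) = 0.329719
Cc * H / (1 + e0) = 0.38 * 7.8 / (1 + 0.85) = 1.60216
Sc = 1.60216 * 0.329719
Sc = 0.5283 m


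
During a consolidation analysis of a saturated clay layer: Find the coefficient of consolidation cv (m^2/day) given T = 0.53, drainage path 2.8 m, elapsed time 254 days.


Result: 0.01636 m^2/day

Derivation:
Using cv = T * H_dr^2 / t
H_dr^2 = 2.8^2 = 7.84
cv = 0.53 * 7.84 / 254
cv = 0.01636 m^2/day


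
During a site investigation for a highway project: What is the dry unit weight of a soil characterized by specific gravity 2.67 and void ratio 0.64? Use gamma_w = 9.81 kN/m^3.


Using gamma_d = Gs * gamma_w / (1 + e)
gamma_d = 2.67 * 9.81 / (1 + 0.64)
gamma_d = 2.67 * 9.81 / 1.64
gamma_d = 15.971 kN/m^3


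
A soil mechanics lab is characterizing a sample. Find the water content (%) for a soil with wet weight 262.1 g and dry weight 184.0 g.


Result: 42.45 %

Derivation:
Using w = (m_wet - m_dry) / m_dry * 100
m_wet - m_dry = 262.1 - 184.0 = 78.1 g
w = 78.1 / 184.0 * 100
w = 42.45 %


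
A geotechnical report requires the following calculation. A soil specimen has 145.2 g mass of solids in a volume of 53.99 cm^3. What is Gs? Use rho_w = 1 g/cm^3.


Result: 2.689

Derivation:
Using Gs = m_s / (V_s * rho_w)
Since rho_w = 1 g/cm^3:
Gs = 145.2 / 53.99
Gs = 2.689


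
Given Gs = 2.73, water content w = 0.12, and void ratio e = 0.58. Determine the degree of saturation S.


Result: 0.5648

Derivation:
Using S = Gs * w / e
S = 2.73 * 0.12 / 0.58
S = 0.5648


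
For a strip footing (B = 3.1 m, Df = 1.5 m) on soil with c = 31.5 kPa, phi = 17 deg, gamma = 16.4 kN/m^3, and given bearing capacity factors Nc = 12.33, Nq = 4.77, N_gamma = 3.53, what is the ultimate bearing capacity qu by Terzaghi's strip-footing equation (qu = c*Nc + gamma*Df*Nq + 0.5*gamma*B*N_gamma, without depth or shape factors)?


Compute qu = c*Nc + gamma*Df*Nq + 0.5*gamma*B*N_gamma
Term 1: 31.5 * 12.33 = 388.395
Term 2: 16.4 * 1.5 * 4.77 = 117.342
Term 3: 0.5 * 16.4 * 3.1 * 3.53 = 89.7326
qu = 388.395 + 117.342 + 89.7326
qu = 595.47 kPa


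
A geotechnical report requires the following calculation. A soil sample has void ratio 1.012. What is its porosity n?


Result: 0.503

Derivation:
Using the relation n = e / (1 + e)
n = 1.012 / (1 + 1.012)
n = 1.012 / 2.012
n = 0.503


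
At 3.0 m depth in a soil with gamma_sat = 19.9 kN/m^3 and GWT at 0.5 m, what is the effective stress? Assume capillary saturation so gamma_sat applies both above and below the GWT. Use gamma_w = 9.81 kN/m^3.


Total stress = gamma_sat * depth
sigma = 19.9 * 3.0 = 59.7 kPa
Pore water pressure u = gamma_w * (depth - d_wt)
u = 9.81 * (3.0 - 0.5) = 24.525 kPa
Effective stress = sigma - u
sigma' = 59.7 - 24.525 = 35.18 kPa


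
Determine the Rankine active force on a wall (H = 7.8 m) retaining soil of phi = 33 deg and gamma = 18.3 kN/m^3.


Result: 164.11 kN/m

Derivation:
Compute active earth pressure coefficient:
Ka = tan^2(45 - phi/2) = tan^2(28.5) = 0.294801
Compute active force:
Pa = 0.5 * Ka * gamma * H^2
Pa = 0.5 * 0.294801 * 18.3 * 7.8^2
Pa = 164.11 kN/m


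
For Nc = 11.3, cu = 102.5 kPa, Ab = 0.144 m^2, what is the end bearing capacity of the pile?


Result: 166.79 kN

Derivation:
Using Qb = Nc * cu * Ab
Qb = 11.3 * 102.5 * 0.144
Qb = 166.79 kN


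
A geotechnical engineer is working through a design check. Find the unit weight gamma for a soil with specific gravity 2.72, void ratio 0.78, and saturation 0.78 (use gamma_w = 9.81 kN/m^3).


Result: 18.344 kN/m^3

Derivation:
Using gamma = gamma_w * (Gs + S*e) / (1 + e)
Numerator: Gs + S*e = 2.72 + 0.78*0.78 = 3.3284
Denominator: 1 + e = 1 + 0.78 = 1.78
gamma = 9.81 * 3.3284 / 1.78
gamma = 18.344 kN/m^3


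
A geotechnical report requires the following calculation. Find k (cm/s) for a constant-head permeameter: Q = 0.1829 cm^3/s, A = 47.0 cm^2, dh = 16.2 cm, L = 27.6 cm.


Result: 0.00663 cm/s

Derivation:
Compute hydraulic gradient:
i = dh / L = 16.2 / 27.6 = 0.586957
Then apply Darcy's law:
k = Q / (A * i)
k = 0.1829 / (47.0 * 0.586957)
k = 0.1829 / 27.587
k = 0.00663 cm/s


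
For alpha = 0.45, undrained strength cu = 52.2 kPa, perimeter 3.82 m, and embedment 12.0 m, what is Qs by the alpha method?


Result: 1076.78 kN

Derivation:
Using Qs = alpha * cu * perimeter * L
Qs = 0.45 * 52.2 * 3.82 * 12.0
Qs = 1076.78 kN


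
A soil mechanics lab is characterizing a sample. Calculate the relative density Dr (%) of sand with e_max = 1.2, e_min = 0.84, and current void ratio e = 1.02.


Using Dr = (e_max - e) / (e_max - e_min) * 100
e_max - e = 1.2 - 1.02 = 0.18
e_max - e_min = 1.2 - 0.84 = 0.36
Dr = 0.18 / 0.36 * 100
Dr = 50.0 %


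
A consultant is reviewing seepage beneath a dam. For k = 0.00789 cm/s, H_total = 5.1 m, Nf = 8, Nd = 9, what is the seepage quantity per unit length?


Convert k to m/s for unit consistency with H:
k = 0.00789 cm/s = 0.00789 / 100 m/s = 7.89e-05 m/s
Using q = k * H * Nf / Nd
Nf / Nd = 8 / 9 = 0.8889
q = 7.89e-05 * 5.1 * 0.8889
q = 0.0003577 m^3/s per m
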